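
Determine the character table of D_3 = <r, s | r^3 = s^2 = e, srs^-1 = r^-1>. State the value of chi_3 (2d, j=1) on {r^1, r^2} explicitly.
Conjugacy classes: {e} of size 1, {r^1, r^2} of size 2, {s, sr, ..., sr^2} of size 3.
Character table:
  irrep \ class              {e} (size 1)  {r^1, r^2} (size 2)  {s, sr, ..., sr^2} (size 3)
  chi_1 (triv)               1             1                    1                          
  chi_2 (sign: r->1, s->-1)  1             1                    -1                         
  chi_3 (2d, j=1)            2             -1                   0                          

Spot check: chi_3 (2d, j=1) on {r^1, r^2} = -1.

Details: D_3 has order 2*3 = 6 with 3 conjugacy classes, hence 3 irreducibles. Sum of squared dims 1 + 1 + 4 = 6 = |G|. Linear characters come from the abelianisation; the 2-dimensional irreps have character r^k -> 2*cos(2*pi*j*k/3), reflections -> 0.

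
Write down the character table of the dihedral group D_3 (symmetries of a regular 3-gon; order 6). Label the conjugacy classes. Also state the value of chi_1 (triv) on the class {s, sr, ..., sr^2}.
Conjugacy classes: {e} of size 1, {r^1, r^2} of size 2, {s, sr, ..., sr^2} of size 3.
Character table:
  irrep \ class              {e} (size 1)  {r^1, r^2} (size 2)  {s, sr, ..., sr^2} (size 3)
  chi_1 (triv)               1             1                    1                          
  chi_2 (sign: r->1, s->-1)  1             1                    -1                         
  chi_3 (2d, j=1)            2             -1                   0                          

Spot check: chi_1 (triv) on {s, sr, ..., sr^2} = 1.

Working: D_3 has order 2*3 = 6 with 3 conjugacy classes, hence 3 irreducibles. Sum of squared dims 1 + 1 + 4 = 6 = |G|. Linear characters come from the abelianisation; the 2-dimensional irreps have character r^k -> 2*cos(2*pi*j*k/3), reflections -> 0.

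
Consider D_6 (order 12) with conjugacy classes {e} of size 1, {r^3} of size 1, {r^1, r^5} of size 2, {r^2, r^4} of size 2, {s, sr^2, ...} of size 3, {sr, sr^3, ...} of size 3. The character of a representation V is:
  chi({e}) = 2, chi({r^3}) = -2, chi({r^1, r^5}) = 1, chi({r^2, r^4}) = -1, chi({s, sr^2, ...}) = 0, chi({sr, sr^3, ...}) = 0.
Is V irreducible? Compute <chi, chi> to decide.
Irreducible: <chi, chi> = 1.

Argument: <chi, chi> = (1/|G|) sum_C |C| * |chi(C)|^2 = (1/12)[1*|2|^2 + 1*|-2|^2 + 2*|1|^2 + 2*|-1|^2 + 3*|0|^2 + 3*|0|^2]
  = (1/12)[(4) + (4) + (2) + (2) + (0) + (0)] = 12/12 = 1.
A character is irreducible iff <chi, chi> = 1, so this representation is irreducible.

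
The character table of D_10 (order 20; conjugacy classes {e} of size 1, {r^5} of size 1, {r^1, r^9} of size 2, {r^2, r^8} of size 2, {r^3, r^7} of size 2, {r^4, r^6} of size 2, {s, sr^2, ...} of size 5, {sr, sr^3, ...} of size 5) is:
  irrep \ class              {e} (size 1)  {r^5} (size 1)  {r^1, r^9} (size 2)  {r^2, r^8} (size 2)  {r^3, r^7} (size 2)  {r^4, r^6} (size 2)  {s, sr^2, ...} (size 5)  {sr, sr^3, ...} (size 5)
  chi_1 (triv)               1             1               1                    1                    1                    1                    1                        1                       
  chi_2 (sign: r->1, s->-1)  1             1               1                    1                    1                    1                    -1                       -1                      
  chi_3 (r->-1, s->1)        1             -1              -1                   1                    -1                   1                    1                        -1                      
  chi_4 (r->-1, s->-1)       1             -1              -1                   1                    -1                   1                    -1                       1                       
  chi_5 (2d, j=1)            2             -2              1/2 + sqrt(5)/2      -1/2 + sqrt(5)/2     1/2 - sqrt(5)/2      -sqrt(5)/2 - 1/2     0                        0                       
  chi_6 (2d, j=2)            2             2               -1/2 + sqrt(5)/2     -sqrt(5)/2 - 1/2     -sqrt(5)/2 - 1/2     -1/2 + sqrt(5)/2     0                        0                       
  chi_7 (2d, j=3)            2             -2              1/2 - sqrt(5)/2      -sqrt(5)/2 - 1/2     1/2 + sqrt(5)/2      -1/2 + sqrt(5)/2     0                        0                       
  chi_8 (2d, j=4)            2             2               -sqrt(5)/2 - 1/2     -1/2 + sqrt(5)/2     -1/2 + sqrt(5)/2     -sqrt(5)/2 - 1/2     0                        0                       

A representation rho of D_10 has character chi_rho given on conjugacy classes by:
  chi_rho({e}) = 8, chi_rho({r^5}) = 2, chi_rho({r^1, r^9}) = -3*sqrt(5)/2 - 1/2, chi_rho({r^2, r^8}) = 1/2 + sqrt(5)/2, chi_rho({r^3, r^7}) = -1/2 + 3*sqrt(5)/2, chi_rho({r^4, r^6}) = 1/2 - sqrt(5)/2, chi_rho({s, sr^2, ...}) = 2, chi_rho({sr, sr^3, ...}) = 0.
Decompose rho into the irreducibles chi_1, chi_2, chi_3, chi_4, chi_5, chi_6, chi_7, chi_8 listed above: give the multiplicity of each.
Multiplicities: chi_1: 1, chi_2: 0, chi_3: 1, chi_4: 0, chi_5: 0, chi_6: 0, chi_7: 1, chi_8: 2.

Working: Use <chi_rho, chi> = (1/|G|) sum_C |C| * chi_rho(C) * conj(chi(C)) with |G| = 20 for each irreducible chi in the table:
  <chi_rho, chi_1> = (1/20)[1*(8)*conj(1) + 1*(2)*conj(1) + 2*(-3*sqrt(5)/2 - 1/2)*conj(1) + 2*(1/2 + sqrt(5)/2)*conj(1) + 2*(-1/2 + 3*sqrt(5)/2)*conj(1) + 2*(1/2 - sqrt(5)/2)*conj(1) + 5*(2)*conj(1) + 5*(0)*conj(1)]
      = (1/20)[(8) + (2) + (-3*sqrt(5) - 1) + (1 + sqrt(5)) + (-1 + 3*sqrt(5)) + (1 - sqrt(5)) + (10) + (0)] = 20/20 = 1
  <chi_rho, chi_2> = (1/20)[1*(8)*conj(1) + 1*(2)*conj(1) + 2*(-3*sqrt(5)/2 - 1/2)*conj(1) + 2*(1/2 + sqrt(5)/2)*conj(1) + 2*(-1/2 + 3*sqrt(5)/2)*conj(1) + 2*(1/2 - sqrt(5)/2)*conj(1) + 5*(2)*conj(-1) + 5*(0)*conj(-1)]
      = (1/20)[(8) + (2) + (-3*sqrt(5) - 1) + (1 + sqrt(5)) + (-1 + 3*sqrt(5)) + (1 - sqrt(5)) + (-10) + (0)] = 0/20 = 0
  <chi_rho, chi_3> = (1/20)[1*(8)*conj(1) + 1*(2)*conj(-1) + 2*(-3*sqrt(5)/2 - 1/2)*conj(-1) + 2*(1/2 + sqrt(5)/2)*conj(1) + 2*(-1/2 + 3*sqrt(5)/2)*conj(-1) + 2*(1/2 - sqrt(5)/2)*conj(1) + 5*(2)*conj(1) + 5*(0)*conj(-1)]
      = (1/20)[(8) + (-2) + (1 + 3*sqrt(5)) + (1 + sqrt(5)) + (1 - 3*sqrt(5)) + (1 - sqrt(5)) + (10) + (0)] = 20/20 = 1
  <chi_rho, chi_4> = (1/20)[1*(8)*conj(1) + 1*(2)*conj(-1) + 2*(-3*sqrt(5)/2 - 1/2)*conj(-1) + 2*(1/2 + sqrt(5)/2)*conj(1) + 2*(-1/2 + 3*sqrt(5)/2)*conj(-1) + 2*(1/2 - sqrt(5)/2)*conj(1) + 5*(2)*conj(-1) + 5*(0)*conj(1)]
      = (1/20)[(8) + (-2) + (1 + 3*sqrt(5)) + (1 + sqrt(5)) + (1 - 3*sqrt(5)) + (1 - sqrt(5)) + (-10) + (0)] = 0/20 = 0
  <chi_rho, chi_5> = (1/20)[1*(8)*conj(2) + 1*(2)*conj(-2) + 2*(-3*sqrt(5)/2 - 1/2)*conj(1/2 + sqrt(5)/2) + 2*(1/2 + sqrt(5)/2)*conj(-1/2 + sqrt(5)/2) + 2*(-1/2 + 3*sqrt(5)/2)*conj(1/2 - sqrt(5)/2) + 2*(1/2 - sqrt(5)/2)*conj(-sqrt(5)/2 - 1/2) + 5*(2)*conj(0) + 5*(0)*conj(0)]
      = (1/20)[(16) + (-4) + (-8 - 2*sqrt(5)) + (2) + (-8 + 2*sqrt(5)) + (2) + (0) + (0)] = 0/20 = 0
  <chi_rho, chi_6> = (1/20)[1*(8)*conj(2) + 1*(2)*conj(2) + 2*(-3*sqrt(5)/2 - 1/2)*conj(-1/2 + sqrt(5)/2) + 2*(1/2 + sqrt(5)/2)*conj(-sqrt(5)/2 - 1/2) + 2*(-1/2 + 3*sqrt(5)/2)*conj(-sqrt(5)/2 - 1/2) + 2*(1/2 - sqrt(5)/2)*conj(-1/2 + sqrt(5)/2) + 5*(2)*conj(0) + 5*(0)*conj(0)]
      = (1/20)[(16) + (4) + (-7 + sqrt(5)) + (-3 - sqrt(5)) + (-7 - sqrt(5)) + (-3 + sqrt(5)) + (0) + (0)] = 0/20 = 0
  <chi_rho, chi_7> = (1/20)[1*(8)*conj(2) + 1*(2)*conj(-2) + 2*(-3*sqrt(5)/2 - 1/2)*conj(1/2 - sqrt(5)/2) + 2*(1/2 + sqrt(5)/2)*conj(-sqrt(5)/2 - 1/2) + 2*(-1/2 + 3*sqrt(5)/2)*conj(1/2 + sqrt(5)/2) + 2*(1/2 - sqrt(5)/2)*conj(-1/2 + sqrt(5)/2) + 5*(2)*conj(0) + 5*(0)*conj(0)]
      = (1/20)[(16) + (-4) + (7 - sqrt(5)) + (-3 - sqrt(5)) + (sqrt(5) + 7) + (-3 + sqrt(5)) + (0) + (0)] = 20/20 = 1
  <chi_rho, chi_8> = (1/20)[1*(8)*conj(2) + 1*(2)*conj(2) + 2*(-3*sqrt(5)/2 - 1/2)*conj(-sqrt(5)/2 - 1/2) + 2*(1/2 + sqrt(5)/2)*conj(-1/2 + sqrt(5)/2) + 2*(-1/2 + 3*sqrt(5)/2)*conj(-1/2 + sqrt(5)/2) + 2*(1/2 - sqrt(5)/2)*conj(-sqrt(5)/2 - 1/2) + 5*(2)*conj(0) + 5*(0)*conj(0)]
      = (1/20)[(16) + (4) + (2*sqrt(5) + 8) + (2) + (8 - 2*sqrt(5)) + (2) + (0) + (0)] = 40/20 = 2
Dimension check: dim(rho) = sum (mult * dim) = 1*1 + 0*1 + 1*1 + 0*1 + 0*2 + 0*2 + 1*2 + 2*2 = 8 = chi_rho(e) = 8.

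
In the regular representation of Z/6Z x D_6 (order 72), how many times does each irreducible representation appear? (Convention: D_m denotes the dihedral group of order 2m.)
Each irreducible V_i of dimension d_i appears with multiplicity d_i, i.e. rho_reg = (direct sum over all irreducibles V_i) d_i V_i. The irreducible dimensions for Z/6Z x D_6 are 1, 1, 1, 1, 1, 1, 1, 1, 1, 1, 1, 1, 1, 1, 1, 1, 1, 1, 1, 1, 1, 1, 1, 1, 2, 2, 2, 2, 2, 2, 2, 2, 2, 2, 2, 2: 24 irreducibles of dimension 1, each with multiplicity 1; 12 irreducibles of dimension 2, each with multiplicity 2. Total dimension 24*1*1 + 12*2*2 = 72 = |G|.

Explanation: General theorem: in the regular representation of a finite group G, each irreducible appears with multiplicity equal to its dimension. Check: dim(rho_reg) = sum d_i^2 = 1 + 1 + 1 + 1 + 1 + 1 + 1 + 1 + 1 + 1 + 1 + 1 + 1 + 1 + 1 + 1 + 1 + 1 + 1 + 1 + 1 + 1 + 1 + 1 + 4 + 4 + 4 + 4 + 4 + 4 + 4 + 4 + 4 + 4 + 4 + 4 = 72 = |G|.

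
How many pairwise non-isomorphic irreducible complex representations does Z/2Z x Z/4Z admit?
8

Reasoning: The number of irreducible complex representations of a finite group equals its number of conjugacy classes. Z/2Z x Z/4Z is abelian of order 8, so every element is its own conjugacy class: 8 classes, so Z/2Z x Z/4Z (order 8) has exactly 8 irreducible complex representations.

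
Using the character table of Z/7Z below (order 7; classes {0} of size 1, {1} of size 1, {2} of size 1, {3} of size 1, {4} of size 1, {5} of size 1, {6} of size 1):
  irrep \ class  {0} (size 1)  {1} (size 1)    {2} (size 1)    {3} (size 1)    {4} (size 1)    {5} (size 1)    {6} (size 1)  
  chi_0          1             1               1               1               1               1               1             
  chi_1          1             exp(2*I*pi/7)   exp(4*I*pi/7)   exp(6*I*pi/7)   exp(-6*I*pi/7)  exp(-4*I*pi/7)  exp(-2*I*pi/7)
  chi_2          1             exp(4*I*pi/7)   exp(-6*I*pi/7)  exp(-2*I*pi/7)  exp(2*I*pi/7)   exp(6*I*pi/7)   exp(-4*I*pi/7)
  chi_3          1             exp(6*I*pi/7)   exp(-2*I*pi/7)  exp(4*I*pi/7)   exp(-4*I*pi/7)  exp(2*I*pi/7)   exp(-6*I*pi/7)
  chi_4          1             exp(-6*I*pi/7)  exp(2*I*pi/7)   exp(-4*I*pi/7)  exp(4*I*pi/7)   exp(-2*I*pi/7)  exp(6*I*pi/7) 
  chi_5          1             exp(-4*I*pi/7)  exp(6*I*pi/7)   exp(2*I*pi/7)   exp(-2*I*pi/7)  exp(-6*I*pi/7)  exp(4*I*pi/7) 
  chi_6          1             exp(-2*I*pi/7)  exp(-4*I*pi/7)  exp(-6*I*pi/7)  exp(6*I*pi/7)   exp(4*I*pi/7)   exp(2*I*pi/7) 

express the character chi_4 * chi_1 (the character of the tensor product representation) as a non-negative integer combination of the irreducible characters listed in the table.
chi_4 tensor chi_1 = chi_5 (all other irreducibles have multiplicity 0).

Explanation: The character of a tensor product is the pointwise product (chi_4 * chi_1)(C) = chi_4(C) * chi_1(C):
  {0}: (1)*(1), {1}: (exp(-6*I*pi/7))*(exp(2*I*pi/7)), {2}: (exp(2*I*pi/7))*(exp(4*I*pi/7)), {3}: (exp(-4*I*pi/7))*(exp(6*I*pi/7)), {4}: (exp(4*I*pi/7))*(exp(-6*I*pi/7)), {5}: (exp(-2*I*pi/7))*(exp(-4*I*pi/7)), {6}: (exp(6*I*pi/7))*(exp(-2*I*pi/7))
so (chi_4 * chi_1) takes values
  {0} -> 1, {1} -> exp(-4*I*pi/7), {2} -> exp(6*I*pi/7), {3} -> exp(2*I*pi/7), {4} -> exp(-2*I*pi/7), {5} -> exp(-6*I*pi/7), {6} -> exp(4*I*pi/7).
Now take the inner product of this character with each irreducible chi from the table, <chi_4*chi_1, chi> = (1/7) sum_C |C| (chi_4*chi_1)(C) conj(chi(C)):
  <chi_4*chi_1, chi_0> = (1/7)[1*(1)*conj(1) + 1*(exp(-4*I*pi/7))*conj(1) + 1*(exp(6*I*pi/7))*conj(1) + 1*(exp(2*I*pi/7))*conj(1) + 1*(exp(-2*I*pi/7))*conj(1) + 1*(exp(-6*I*pi/7))*conj(1) + 1*(exp(4*I*pi/7))*conj(1)]
      = (1/7)[(1) + (exp(-4*I*pi/7)) + (exp(6*I*pi/7)) + (exp(2*I*pi/7)) + (exp(-2*I*pi/7)) + (exp(-6*I*pi/7)) + (exp(4*I*pi/7))] = 0/7 = 0
  <chi_4*chi_1, chi_1> = (1/7)[1*(1)*conj(1) + 1*(exp(-4*I*pi/7))*conj(exp(2*I*pi/7)) + 1*(exp(6*I*pi/7))*conj(exp(4*I*pi/7)) + 1*(exp(2*I*pi/7))*conj(exp(6*I*pi/7)) + 1*(exp(-2*I*pi/7))*conj(exp(-6*I*pi/7)) + 1*(exp(-6*I*pi/7))*conj(exp(-4*I*pi/7)) + 1*(exp(4*I*pi/7))*conj(exp(-2*I*pi/7))]
      = (1/7)[(1) + (exp(-6*I*pi/7)) + (exp(2*I*pi/7)) + (exp(-4*I*pi/7)) + (exp(4*I*pi/7)) + (exp(-2*I*pi/7)) + (exp(6*I*pi/7))] = 0/7 = 0
  <chi_4*chi_1, chi_2> = (1/7)[1*(1)*conj(1) + 1*(exp(-4*I*pi/7))*conj(exp(4*I*pi/7)) + 1*(exp(6*I*pi/7))*conj(exp(-6*I*pi/7)) + 1*(exp(2*I*pi/7))*conj(exp(-2*I*pi/7)) + 1*(exp(-2*I*pi/7))*conj(exp(2*I*pi/7)) + 1*(exp(-6*I*pi/7))*conj(exp(6*I*pi/7)) + 1*(exp(4*I*pi/7))*conj(exp(-4*I*pi/7))]
      = (1/7)[(1) + (exp(6*I*pi/7)) + (exp(-2*I*pi/7)) + (exp(4*I*pi/7)) + (exp(-4*I*pi/7)) + (exp(2*I*pi/7)) + (exp(-6*I*pi/7))] = 0/7 = 0
  <chi_4*chi_1, chi_3> = (1/7)[1*(1)*conj(1) + 1*(exp(-4*I*pi/7))*conj(exp(6*I*pi/7)) + 1*(exp(6*I*pi/7))*conj(exp(-2*I*pi/7)) + 1*(exp(2*I*pi/7))*conj(exp(4*I*pi/7)) + 1*(exp(-2*I*pi/7))*conj(exp(-4*I*pi/7)) + 1*(exp(-6*I*pi/7))*conj(exp(2*I*pi/7)) + 1*(exp(4*I*pi/7))*conj(exp(-6*I*pi/7))]
      = (1/7)[(1) + (exp(4*I*pi/7)) + (exp(-6*I*pi/7)) + (exp(-2*I*pi/7)) + (exp(2*I*pi/7)) + (exp(6*I*pi/7)) + (exp(-4*I*pi/7))] = 0/7 = 0
  <chi_4*chi_1, chi_4> = (1/7)[1*(1)*conj(1) + 1*(exp(-4*I*pi/7))*conj(exp(-6*I*pi/7)) + 1*(exp(6*I*pi/7))*conj(exp(2*I*pi/7)) + 1*(exp(2*I*pi/7))*conj(exp(-4*I*pi/7)) + 1*(exp(-2*I*pi/7))*conj(exp(4*I*pi/7)) + 1*(exp(-6*I*pi/7))*conj(exp(-2*I*pi/7)) + 1*(exp(4*I*pi/7))*conj(exp(6*I*pi/7))]
      = (1/7)[(1) + (exp(2*I*pi/7)) + (exp(4*I*pi/7)) + (exp(6*I*pi/7)) + (exp(-6*I*pi/7)) + (exp(-4*I*pi/7)) + (exp(-2*I*pi/7))] = 0/7 = 0
  <chi_4*chi_1, chi_5> = (1/7)[1*(1)*conj(1) + 1*(exp(-4*I*pi/7))*conj(exp(-4*I*pi/7)) + 1*(exp(6*I*pi/7))*conj(exp(6*I*pi/7)) + 1*(exp(2*I*pi/7))*conj(exp(2*I*pi/7)) + 1*(exp(-2*I*pi/7))*conj(exp(-2*I*pi/7)) + 1*(exp(-6*I*pi/7))*conj(exp(-6*I*pi/7)) + 1*(exp(4*I*pi/7))*conj(exp(4*I*pi/7))]
      = (1/7)[(1) + (1) + (1) + (1) + (1) + (1) + (1)] = 7/7 = 1
  <chi_4*chi_1, chi_6> = (1/7)[1*(1)*conj(1) + 1*(exp(-4*I*pi/7))*conj(exp(-2*I*pi/7)) + 1*(exp(6*I*pi/7))*conj(exp(-4*I*pi/7)) + 1*(exp(2*I*pi/7))*conj(exp(-6*I*pi/7)) + 1*(exp(-2*I*pi/7))*conj(exp(6*I*pi/7)) + 1*(exp(-6*I*pi/7))*conj(exp(4*I*pi/7)) + 1*(exp(4*I*pi/7))*conj(exp(2*I*pi/7))]
      = (1/7)[(1) + (exp(-2*I*pi/7)) + (exp(-4*I*pi/7)) + (exp(-6*I*pi/7)) + (exp(6*I*pi/7)) + (exp(4*I*pi/7)) + (exp(2*I*pi/7))] = 0/7 = 0
(Exp terms are combined using exp(i*s)*conj(exp(i*t)) = exp(i*(s-t)), and sums of them are collapsed using the identity that for every m > 1 the m distinct m-th roots of unity sum to 0, e.g. 1 + exp(2*I*pi/3) + exp(-2*I*pi/3) = 0.)
Hence the multiplicities are chi_5: 1. Dimension check: dim(chi_4)*dim(chi_1) = 1*1 = 1 and sum (mult * dim) = 1*1 = 1.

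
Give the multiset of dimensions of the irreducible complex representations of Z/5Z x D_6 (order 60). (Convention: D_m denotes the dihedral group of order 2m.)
Dimensions: 1, 1, 1, 1, 1, 1, 1, 1, 1, 1, 1, 1, 1, 1, 1, 1, 1, 1, 1, 1, 2, 2, 2, 2, 2, 2, 2, 2, 2, 2

There are 30 irreducibles (= number of conjugacy classes). Their dimensions d_i satisfy sum d_i^2 = |G| = 60: 1 + 1 + 1 + 1 + 1 + 1 + 1 + 1 + 1 + 1 + 1 + 1 + 1 + 1 + 1 + 1 + 1 + 1 + 1 + 1 + 4 + 4 + 4 + 4 + 4 + 4 + 4 + 4 + 4 + 4 = 60. (For the product with Z/5Z: each of the 5 1-dim characters of Z/5Z tensors with each irrep of D_6, giving 5 copies of each D_6-dimension.)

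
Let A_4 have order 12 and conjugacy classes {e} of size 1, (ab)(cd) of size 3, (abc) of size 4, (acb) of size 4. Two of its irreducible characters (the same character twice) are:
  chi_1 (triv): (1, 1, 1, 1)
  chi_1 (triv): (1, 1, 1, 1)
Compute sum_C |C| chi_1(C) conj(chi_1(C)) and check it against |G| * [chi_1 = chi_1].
Sum = 12 = |G| = 12; so <chi_1, chi_1> = 1 (norm-1 confirms irreducibility).

Details: Compute term by term over conjugacy classes (|C| * chi_1(C) * conj(chi_1(C))):
  1*(1)*conj(1) + 3*(1)*conj(1) + 4*(1)*conj(1) + 4*(1)*conj(1)
  = (1) + (3) + (4) + (4)
  = 12.
(Exp terms are combined using exp(i*s)*conj(exp(i*t)) = exp(i*(s-t)), and sums of them are collapsed using the identity that for every m > 1 the m distinct m-th roots of unity sum to 0, e.g. 1 + exp(2*I*pi/3) + exp(-2*I*pi/3) = 0.)
Dividing by |G| = 12 gives 12/12 = 1, matching the row-orthogonality relation <chi_1, chi_1> = [chi_1 = chi_1].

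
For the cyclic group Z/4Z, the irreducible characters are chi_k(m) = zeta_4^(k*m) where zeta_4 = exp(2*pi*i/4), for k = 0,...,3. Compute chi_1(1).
chi_1(1) = zeta_4^1 = I

Solution. chi_1(1) = zeta_4^(1*1) = zeta_4^1. Since zeta_4^4 = 1, this equals zeta_4^1 = exp(2*pi*i*1/4) = I.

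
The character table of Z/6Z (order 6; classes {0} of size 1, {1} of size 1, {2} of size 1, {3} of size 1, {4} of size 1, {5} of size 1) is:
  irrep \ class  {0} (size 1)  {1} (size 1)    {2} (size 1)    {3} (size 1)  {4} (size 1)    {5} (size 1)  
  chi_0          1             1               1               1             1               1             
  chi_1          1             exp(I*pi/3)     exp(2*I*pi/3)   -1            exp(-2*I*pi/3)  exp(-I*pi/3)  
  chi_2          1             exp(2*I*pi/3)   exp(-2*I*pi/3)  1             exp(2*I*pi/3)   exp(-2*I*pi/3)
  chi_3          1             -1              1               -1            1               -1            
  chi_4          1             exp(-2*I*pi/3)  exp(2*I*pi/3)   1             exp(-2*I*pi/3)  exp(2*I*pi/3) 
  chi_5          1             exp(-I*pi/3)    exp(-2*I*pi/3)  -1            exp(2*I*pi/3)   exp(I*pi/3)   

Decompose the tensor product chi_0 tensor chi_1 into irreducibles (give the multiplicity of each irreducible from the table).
chi_0 tensor chi_1 = chi_1 (all other irreducibles have multiplicity 0).

Reasoning: The character of a tensor product is the pointwise product (chi_0 * chi_1)(C) = chi_0(C) * chi_1(C):
  {0}: (1)*(1), {1}: (1)*(exp(I*pi/3)), {2}: (1)*(exp(2*I*pi/3)), {3}: (1)*(-1), {4}: (1)*(exp(-2*I*pi/3)), {5}: (1)*(exp(-I*pi/3))
so (chi_0 * chi_1) takes values
  {0} -> 1, {1} -> exp(I*pi/3), {2} -> exp(2*I*pi/3), {3} -> -1, {4} -> exp(-2*I*pi/3), {5} -> exp(-I*pi/3).
Now take the inner product of this character with each irreducible chi from the table, <chi_0*chi_1, chi> = (1/6) sum_C |C| (chi_0*chi_1)(C) conj(chi(C)):
  <chi_0*chi_1, chi_0> = (1/6)[1*(1)*conj(1) + 1*(exp(I*pi/3))*conj(1) + 1*(exp(2*I*pi/3))*conj(1) + 1*(-1)*conj(1) + 1*(exp(-2*I*pi/3))*conj(1) + 1*(exp(-I*pi/3))*conj(1)]
      = (1/6)[(1) + (exp(I*pi/3)) + (exp(2*I*pi/3)) + (-1) + (exp(-2*I*pi/3)) + (exp(-I*pi/3))] = 0/6 = 0
  <chi_0*chi_1, chi_1> = (1/6)[1*(1)*conj(1) + 1*(exp(I*pi/3))*conj(exp(I*pi/3)) + 1*(exp(2*I*pi/3))*conj(exp(2*I*pi/3)) + 1*(-1)*conj(-1) + 1*(exp(-2*I*pi/3))*conj(exp(-2*I*pi/3)) + 1*(exp(-I*pi/3))*conj(exp(-I*pi/3))]
      = (1/6)[(1) + (1) + (1) + (1) + (1) + (1)] = 6/6 = 1
  <chi_0*chi_1, chi_2> = (1/6)[1*(1)*conj(1) + 1*(exp(I*pi/3))*conj(exp(2*I*pi/3)) + 1*(exp(2*I*pi/3))*conj(exp(-2*I*pi/3)) + 1*(-1)*conj(1) + 1*(exp(-2*I*pi/3))*conj(exp(2*I*pi/3)) + 1*(exp(-I*pi/3))*conj(exp(-2*I*pi/3))]
      = (1/6)[(1) + (exp(-I*pi/3)) + (exp(-2*I*pi/3)) + (-1) + (exp(2*I*pi/3)) + (exp(I*pi/3))] = 0/6 = 0
  <chi_0*chi_1, chi_3> = (1/6)[1*(1)*conj(1) + 1*(exp(I*pi/3))*conj(-1) + 1*(exp(2*I*pi/3))*conj(1) + 1*(-1)*conj(-1) + 1*(exp(-2*I*pi/3))*conj(1) + 1*(exp(-I*pi/3))*conj(-1)]
      = (1/6)[(1) + (-exp(I*pi/3)) + (exp(2*I*pi/3)) + (1) + (exp(-2*I*pi/3)) + (-exp(-I*pi/3))] = 0/6 = 0
  <chi_0*chi_1, chi_4> = (1/6)[1*(1)*conj(1) + 1*(exp(I*pi/3))*conj(exp(-2*I*pi/3)) + 1*(exp(2*I*pi/3))*conj(exp(2*I*pi/3)) + 1*(-1)*conj(1) + 1*(exp(-2*I*pi/3))*conj(exp(-2*I*pi/3)) + 1*(exp(-I*pi/3))*conj(exp(2*I*pi/3))]
      = (1/6)[(1) + (-1) + (1) + (-1) + (1) + (-1)] = 0/6 = 0
  <chi_0*chi_1, chi_5> = (1/6)[1*(1)*conj(1) + 1*(exp(I*pi/3))*conj(exp(-I*pi/3)) + 1*(exp(2*I*pi/3))*conj(exp(-2*I*pi/3)) + 1*(-1)*conj(-1) + 1*(exp(-2*I*pi/3))*conj(exp(2*I*pi/3)) + 1*(exp(-I*pi/3))*conj(exp(I*pi/3))]
      = (1/6)[(1) + (exp(2*I*pi/3)) + (exp(-2*I*pi/3)) + (1) + (exp(2*I*pi/3)) + (exp(-2*I*pi/3))] = 0/6 = 0
(Exp terms are combined using exp(i*s)*conj(exp(i*t)) = exp(i*(s-t)), and sums of them are collapsed using the identity that for every m > 1 the m distinct m-th roots of unity sum to 0, e.g. 1 + exp(2*I*pi/3) + exp(-2*I*pi/3) = 0.)
Hence the multiplicities are chi_1: 1. Dimension check: dim(chi_0)*dim(chi_1) = 1*1 = 1 and sum (mult * dim) = 1*1 = 1.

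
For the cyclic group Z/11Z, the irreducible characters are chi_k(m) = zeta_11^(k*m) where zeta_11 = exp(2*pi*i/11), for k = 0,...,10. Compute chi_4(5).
chi_4(5) = zeta_11^20 = exp(-4*I*pi/11)

Why: chi_4(5) = zeta_11^(4*5) = zeta_11^20. Since zeta_11^11 = 1, this equals zeta_11^9 = exp(2*pi*i*9/11) = exp(-4*I*pi/11).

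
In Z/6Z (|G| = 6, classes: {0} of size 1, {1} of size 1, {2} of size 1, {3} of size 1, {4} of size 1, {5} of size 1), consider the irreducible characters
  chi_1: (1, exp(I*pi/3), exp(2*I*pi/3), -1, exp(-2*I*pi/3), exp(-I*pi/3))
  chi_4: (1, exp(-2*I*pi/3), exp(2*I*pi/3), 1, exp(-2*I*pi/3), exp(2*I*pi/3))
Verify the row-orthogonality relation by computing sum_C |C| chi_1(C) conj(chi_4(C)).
Sum = 0; so <chi_1, chi_4> = 0 (distinct irreducibles are orthogonal).

Proof sketch: Compute term by term over conjugacy classes (|C| * chi_1(C) * conj(chi_4(C))):
  1*(1)*conj(1) + 1*(exp(I*pi/3))*conj(exp(-2*I*pi/3)) + 1*(exp(2*I*pi/3))*conj(exp(2*I*pi/3)) + 1*(-1)*conj(1) + 1*(exp(-2*I*pi/3))*conj(exp(-2*I*pi/3)) + 1*(exp(-I*pi/3))*conj(exp(2*I*pi/3))
  = (1) + (-1) + (1) + (-1) + (1) + (-1)
  = 0.
(Exp terms are combined using exp(i*s)*conj(exp(i*t)) = exp(i*(s-t)), and sums of them are collapsed using the identity that for every m > 1 the m distinct m-th roots of unity sum to 0, e.g. 1 + exp(2*I*pi/3) + exp(-2*I*pi/3) = 0.)
Dividing by |G| = 6 gives 0/6 = 0, matching the row-orthogonality relation <chi_1, chi_4> = [chi_1 = chi_4].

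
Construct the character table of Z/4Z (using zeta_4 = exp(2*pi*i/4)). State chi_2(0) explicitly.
Character table of Z/4Z (irreps indexed chi_0,...,chi_3 with chi_k(m) = zeta_4^(k*m), zeta_4 = exp(2*pi*i/4)):
  irrep \ class  {0} (size 1)  {1} (size 1)  {2} (size 1)  {3} (size 1)
  chi_0          1             1             1             1           
  chi_1          1             I             -1            -I          
  chi_2          1             -1            1             -1          
  chi_3          1             -I            -1            I           

Spot check: chi_2(0) = zeta_4^(2*0) = zeta_4^0 = 1.

Z/4Z is abelian, so all 4 irreducible complex representations are 1-dimensional. They are given by chi_k(m) = zeta_4^(k*m) for k = 0,...,3. Row orthogonality: sum_m chi_k(m) conj(chi_l(m)) = 4 * [k = l].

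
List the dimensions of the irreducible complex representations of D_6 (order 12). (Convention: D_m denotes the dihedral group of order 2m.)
Dimensions: 1, 1, 1, 1, 2, 2

Proof sketch: There are 6 irreducibles (= number of conjugacy classes). Their dimensions d_i satisfy sum d_i^2 = |G| = 12: 1 + 1 + 1 + 1 + 4 + 4 = 12.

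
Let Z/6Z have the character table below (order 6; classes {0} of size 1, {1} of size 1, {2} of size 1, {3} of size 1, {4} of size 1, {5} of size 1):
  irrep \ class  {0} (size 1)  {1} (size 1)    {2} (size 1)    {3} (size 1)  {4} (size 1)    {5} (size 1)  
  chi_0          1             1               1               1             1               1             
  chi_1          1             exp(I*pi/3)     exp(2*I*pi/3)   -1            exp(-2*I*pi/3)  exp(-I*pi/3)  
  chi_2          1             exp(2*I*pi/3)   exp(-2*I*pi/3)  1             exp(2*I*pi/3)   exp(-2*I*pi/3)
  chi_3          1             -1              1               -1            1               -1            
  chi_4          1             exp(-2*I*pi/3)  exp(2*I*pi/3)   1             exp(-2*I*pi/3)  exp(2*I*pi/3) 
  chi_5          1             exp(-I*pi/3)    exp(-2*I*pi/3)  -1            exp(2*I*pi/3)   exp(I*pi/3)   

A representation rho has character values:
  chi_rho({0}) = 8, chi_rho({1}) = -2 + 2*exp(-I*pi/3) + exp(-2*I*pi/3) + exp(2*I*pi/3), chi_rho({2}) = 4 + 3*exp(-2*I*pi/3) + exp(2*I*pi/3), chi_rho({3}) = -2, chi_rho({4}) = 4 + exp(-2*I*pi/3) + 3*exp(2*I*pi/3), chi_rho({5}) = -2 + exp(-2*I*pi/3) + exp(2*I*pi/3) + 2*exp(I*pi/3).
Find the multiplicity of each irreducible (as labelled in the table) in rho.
Multiplicities: chi_0: 1, chi_1: 0, chi_2: 1, chi_3: 3, chi_4: 1, chi_5: 2.

Details: Use <chi_rho, chi> = (1/|G|) sum_C |C| * chi_rho(C) * conj(chi(C)) with |G| = 6 for each irreducible chi in the table:
  <chi_rho, chi_0> = (1/6)[1*(8)*conj(1) + 1*(-2 + 2*exp(-I*pi/3) + exp(-2*I*pi/3) + exp(2*I*pi/3))*conj(1) + 1*(4 + 3*exp(-2*I*pi/3) + exp(2*I*pi/3))*conj(1) + 1*(-2)*conj(1) + 1*(4 + exp(-2*I*pi/3) + 3*exp(2*I*pi/3))*conj(1) + 1*(-2 + exp(-2*I*pi/3) + exp(2*I*pi/3) + 2*exp(I*pi/3))*conj(1)]
      = (1/6)[(8) + (-2 + 2*exp(-I*pi/3) + exp(-2*I*pi/3) + exp(2*I*pi/3)) + (4 + 3*exp(-2*I*pi/3) + exp(2*I*pi/3)) + (-2) + (4 + exp(-2*I*pi/3) + 3*exp(2*I*pi/3)) + (-2 + exp(-2*I*pi/3) + exp(2*I*pi/3) + 2*exp(I*pi/3))] = 6/6 = 1
  <chi_rho, chi_1> = (1/6)[1*(8)*conj(1) + 1*(-2 + 2*exp(-I*pi/3) + exp(-2*I*pi/3) + exp(2*I*pi/3))*conj(exp(I*pi/3)) + 1*(4 + 3*exp(-2*I*pi/3) + exp(2*I*pi/3))*conj(exp(2*I*pi/3)) + 1*(-2)*conj(-1) + 1*(4 + exp(-2*I*pi/3) + 3*exp(2*I*pi/3))*conj(exp(-2*I*pi/3)) + 1*(-2 + exp(-2*I*pi/3) + exp(2*I*pi/3) + 2*exp(I*pi/3))*conj(exp(-I*pi/3))]
      = (1/6)[(8) + (-1 + 2*exp(-2*I*pi/3) + exp(I*pi/3) - 2*exp(-I*pi/3)) + (1 + 4*exp(-2*I*pi/3) + 3*exp(2*I*pi/3)) + (2) + (1 + 3*exp(-2*I*pi/3) + 4*exp(2*I*pi/3)) + (-1 - 2*exp(I*pi/3) + exp(-I*pi/3) + 2*exp(2*I*pi/3))] = 0/6 = 0
  <chi_rho, chi_2> = (1/6)[1*(8)*conj(1) + 1*(-2 + 2*exp(-I*pi/3) + exp(-2*I*pi/3) + exp(2*I*pi/3))*conj(exp(2*I*pi/3)) + 1*(4 + 3*exp(-2*I*pi/3) + exp(2*I*pi/3))*conj(exp(-2*I*pi/3)) + 1*(-2)*conj(1) + 1*(4 + exp(-2*I*pi/3) + 3*exp(2*I*pi/3))*conj(exp(2*I*pi/3)) + 1*(-2 + exp(-2*I*pi/3) + exp(2*I*pi/3) + 2*exp(I*pi/3))*conj(exp(-2*I*pi/3))]
      = (1/6)[(8) + (-1 + exp(2*I*pi/3) - 2*exp(-2*I*pi/3)) + (3 + exp(-2*I*pi/3) + 4*exp(2*I*pi/3)) + (-2) + (3 + 4*exp(-2*I*pi/3) + exp(2*I*pi/3)) + (-1 - 2*exp(2*I*pi/3) + exp(-2*I*pi/3))] = 6/6 = 1
  <chi_rho, chi_3> = (1/6)[1*(8)*conj(1) + 1*(-2 + 2*exp(-I*pi/3) + exp(-2*I*pi/3) + exp(2*I*pi/3))*conj(-1) + 1*(4 + 3*exp(-2*I*pi/3) + exp(2*I*pi/3))*conj(1) + 1*(-2)*conj(-1) + 1*(4 + exp(-2*I*pi/3) + 3*exp(2*I*pi/3))*conj(1) + 1*(-2 + exp(-2*I*pi/3) + exp(2*I*pi/3) + 2*exp(I*pi/3))*conj(-1)]
      = (1/6)[(8) + (2 - exp(2*I*pi/3) - exp(-2*I*pi/3) - 2*exp(-I*pi/3)) + (4 + 3*exp(-2*I*pi/3) + exp(2*I*pi/3)) + (2) + (4 + exp(-2*I*pi/3) + 3*exp(2*I*pi/3)) + (2 - 2*exp(I*pi/3) - exp(2*I*pi/3) - exp(-2*I*pi/3))] = 18/6 = 3
  <chi_rho, chi_4> = (1/6)[1*(8)*conj(1) + 1*(-2 + 2*exp(-I*pi/3) + exp(-2*I*pi/3) + exp(2*I*pi/3))*conj(exp(-2*I*pi/3)) + 1*(4 + 3*exp(-2*I*pi/3) + exp(2*I*pi/3))*conj(exp(2*I*pi/3)) + 1*(-2)*conj(1) + 1*(4 + exp(-2*I*pi/3) + 3*exp(2*I*pi/3))*conj(exp(-2*I*pi/3)) + 1*(-2 + exp(-2*I*pi/3) + exp(2*I*pi/3) + 2*exp(I*pi/3))*conj(exp(2*I*pi/3))]
      = (1/6)[(8) + (1 - 2*exp(2*I*pi/3) + exp(-2*I*pi/3) + 2*exp(I*pi/3)) + (1 + 4*exp(-2*I*pi/3) + 3*exp(2*I*pi/3)) + (-2) + (1 + 3*exp(-2*I*pi/3) + 4*exp(2*I*pi/3)) + (1 + 2*exp(-I*pi/3) + exp(2*I*pi/3) - 2*exp(-2*I*pi/3))] = 6/6 = 1
  <chi_rho, chi_5> = (1/6)[1*(8)*conj(1) + 1*(-2 + 2*exp(-I*pi/3) + exp(-2*I*pi/3) + exp(2*I*pi/3))*conj(exp(-I*pi/3)) + 1*(4 + 3*exp(-2*I*pi/3) + exp(2*I*pi/3))*conj(exp(-2*I*pi/3)) + 1*(-2)*conj(-1) + 1*(4 + exp(-2*I*pi/3) + 3*exp(2*I*pi/3))*conj(exp(2*I*pi/3)) + 1*(-2 + exp(-2*I*pi/3) + exp(2*I*pi/3) + 2*exp(I*pi/3))*conj(exp(I*pi/3))]
      = (1/6)[(8) + (1 - 2*exp(I*pi/3) + exp(-I*pi/3)) + (3 + exp(-2*I*pi/3) + 4*exp(2*I*pi/3)) + (2) + (3 + 4*exp(-2*I*pi/3) + exp(2*I*pi/3)) + (1 + exp(I*pi/3) - 2*exp(-I*pi/3))] = 12/6 = 2
(Exp terms are combined using exp(i*s)*conj(exp(i*t)) = exp(i*(s-t)), and sums of them are collapsed using the identity that for every m > 1 the m distinct m-th roots of unity sum to 0, e.g. 1 + exp(2*I*pi/3) + exp(-2*I*pi/3) = 0.)
Dimension check: dim(rho) = sum (mult * dim) = 1*1 + 0*1 + 1*1 + 3*1 + 1*1 + 2*1 = 8 = chi_rho(e) = 8.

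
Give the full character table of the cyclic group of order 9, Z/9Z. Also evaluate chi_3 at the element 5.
Character table of Z/9Z (irreps indexed chi_0,...,chi_8 with chi_k(m) = zeta_9^(k*m), zeta_9 = exp(2*pi*i/9)):
  irrep \ class  {0} (size 1)  {1} (size 1)    {2} (size 1)    {3} (size 1)    {4} (size 1)    {5} (size 1)    {6} (size 1)    {7} (size 1)    {8} (size 1)  
  chi_0          1             1               1               1               1               1               1               1               1             
  chi_1          1             exp(2*I*pi/9)   exp(4*I*pi/9)   exp(2*I*pi/3)   exp(8*I*pi/9)   exp(-8*I*pi/9)  exp(-2*I*pi/3)  exp(-4*I*pi/9)  exp(-2*I*pi/9)
  chi_2          1             exp(4*I*pi/9)   exp(8*I*pi/9)   exp(-2*I*pi/3)  exp(-2*I*pi/9)  exp(2*I*pi/9)   exp(2*I*pi/3)   exp(-8*I*pi/9)  exp(-4*I*pi/9)
  chi_3          1             exp(2*I*pi/3)   exp(-2*I*pi/3)  1               exp(2*I*pi/3)   exp(-2*I*pi/3)  1               exp(2*I*pi/3)   exp(-2*I*pi/3)
  chi_4          1             exp(8*I*pi/9)   exp(-2*I*pi/9)  exp(2*I*pi/3)   exp(-4*I*pi/9)  exp(4*I*pi/9)   exp(-2*I*pi/3)  exp(2*I*pi/9)   exp(-8*I*pi/9)
  chi_5          1             exp(-8*I*pi/9)  exp(2*I*pi/9)   exp(-2*I*pi/3)  exp(4*I*pi/9)   exp(-4*I*pi/9)  exp(2*I*pi/3)   exp(-2*I*pi/9)  exp(8*I*pi/9) 
  chi_6          1             exp(-2*I*pi/3)  exp(2*I*pi/3)   1               exp(-2*I*pi/3)  exp(2*I*pi/3)   1               exp(-2*I*pi/3)  exp(2*I*pi/3) 
  chi_7          1             exp(-4*I*pi/9)  exp(-8*I*pi/9)  exp(2*I*pi/3)   exp(2*I*pi/9)   exp(-2*I*pi/9)  exp(-2*I*pi/3)  exp(8*I*pi/9)   exp(4*I*pi/9) 
  chi_8          1             exp(-2*I*pi/9)  exp(-4*I*pi/9)  exp(-2*I*pi/3)  exp(-8*I*pi/9)  exp(8*I*pi/9)   exp(2*I*pi/3)   exp(4*I*pi/9)   exp(2*I*pi/9) 

Spot check: chi_3(5) = zeta_9^(3*5) = zeta_9^15 = exp(-2*I*pi/3).

Details: Z/9Z is abelian, so all 9 irreducible complex representations are 1-dimensional. They are given by chi_k(m) = zeta_9^(k*m) for k = 0,...,8. Row orthogonality: sum_m chi_k(m) conj(chi_l(m)) = 9 * [k = l].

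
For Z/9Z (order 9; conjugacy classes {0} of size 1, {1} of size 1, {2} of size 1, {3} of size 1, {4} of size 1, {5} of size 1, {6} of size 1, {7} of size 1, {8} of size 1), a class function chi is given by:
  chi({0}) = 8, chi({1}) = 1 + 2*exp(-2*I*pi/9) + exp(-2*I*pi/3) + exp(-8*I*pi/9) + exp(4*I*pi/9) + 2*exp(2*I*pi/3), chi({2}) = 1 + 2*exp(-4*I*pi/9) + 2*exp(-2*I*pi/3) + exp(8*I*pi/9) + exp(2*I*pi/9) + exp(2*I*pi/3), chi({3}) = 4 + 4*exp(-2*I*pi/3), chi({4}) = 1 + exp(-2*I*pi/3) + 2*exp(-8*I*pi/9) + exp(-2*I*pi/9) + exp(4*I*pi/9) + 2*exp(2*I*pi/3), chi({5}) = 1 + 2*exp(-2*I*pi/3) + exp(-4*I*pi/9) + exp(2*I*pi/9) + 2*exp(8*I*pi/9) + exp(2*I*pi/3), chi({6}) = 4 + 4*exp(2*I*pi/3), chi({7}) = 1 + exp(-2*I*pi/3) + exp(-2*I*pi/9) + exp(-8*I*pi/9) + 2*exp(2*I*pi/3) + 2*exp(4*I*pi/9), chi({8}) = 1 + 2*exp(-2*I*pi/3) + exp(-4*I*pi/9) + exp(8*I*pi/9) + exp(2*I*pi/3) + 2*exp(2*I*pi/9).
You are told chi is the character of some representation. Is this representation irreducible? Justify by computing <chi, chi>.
Not irreducible (reducible): <chi, chi> = 12 > 1.

Details: <chi, chi> = (1/|G|) sum_C |C| * |chi(C)|^2 = (1/9)[1*|8|^2 + 1*|1 + 2*exp(-2*I*pi/9) + exp(-2*I*pi/3) + exp(-8*I*pi/9) + exp(4*I*pi/9) + 2*exp(2*I*pi/3)|^2 + 1*|1 + 2*exp(-4*I*pi/9) + 2*exp(-2*I*pi/3) + exp(8*I*pi/9) + exp(2*I*pi/9) + exp(2*I*pi/3)|^2 + 1*|4 + 4*exp(-2*I*pi/3)|^2 + 1*|1 + exp(-2*I*pi/3) + 2*exp(-8*I*pi/9) + exp(-2*I*pi/9) + exp(4*I*pi/9) + 2*exp(2*I*pi/3)|^2 + 1*|1 + 2*exp(-2*I*pi/3) + exp(-4*I*pi/9) + exp(2*I*pi/9) + 2*exp(8*I*pi/9) + exp(2*I*pi/3)|^2 + 1*|4 + 4*exp(2*I*pi/3)|^2 + 1*|1 + exp(-2*I*pi/3) + exp(-2*I*pi/9) + exp(-8*I*pi/9) + 2*exp(2*I*pi/3) + 2*exp(4*I*pi/9)|^2 + 1*|1 + 2*exp(-2*I*pi/3) + exp(-4*I*pi/9) + exp(8*I*pi/9) + exp(2*I*pi/3) + 2*exp(2*I*pi/9)|^2]
  = (1/9)[(64) + (12 + 10*exp(-2*I*pi/3) + 5*exp(-4*I*pi/9) + 5*exp(-2*I*pi/9) + 6*exp(-8*I*pi/9) + 6*exp(8*I*pi/9) + 5*exp(2*I*pi/9) + 5*exp(4*I*pi/9) + 10*exp(2*I*pi/3)) + (12 + 10*exp(-2*I*pi/3) + 5*exp(-4*I*pi/9) + 6*exp(-2*I*pi/9) + 5*exp(-8*I*pi/9) + 5*exp(8*I*pi/9) + 6*exp(2*I*pi/9) + 5*exp(4*I*pi/9) + 10*exp(2*I*pi/3)) + (16) + (12 + 10*exp(-2*I*pi/3) + 6*exp(-4*I*pi/9) + 5*exp(-2*I*pi/9) + 5*exp(-8*I*pi/9) + 5*exp(8*I*pi/9) + 5*exp(2*I*pi/9) + 6*exp(4*I*pi/9) + 10*exp(2*I*pi/3)) + (12 + 10*exp(-2*I*pi/3) + 6*exp(-4*I*pi/9) + 5*exp(-2*I*pi/9) + 5*exp(-8*I*pi/9) + 5*exp(8*I*pi/9) + 5*exp(2*I*pi/9) + 6*exp(4*I*pi/9) + 10*exp(2*I*pi/3)) + (16) + (12 + 10*exp(-2*I*pi/3) + 5*exp(-4*I*pi/9) + 6*exp(-2*I*pi/9) + 5*exp(-8*I*pi/9) + 5*exp(8*I*pi/9) + 6*exp(2*I*pi/9) + 5*exp(4*I*pi/9) + 10*exp(2*I*pi/3)) + (12 + 10*exp(-2*I*pi/3) + 5*exp(-4*I*pi/9) + 5*exp(-2*I*pi/9) + 6*exp(-8*I*pi/9) + 6*exp(8*I*pi/9) + 5*exp(2*I*pi/9) + 5*exp(4*I*pi/9) + 10*exp(2*I*pi/3))] = 108/9 = 12.
(Exp terms are combined using exp(i*s)*conj(exp(i*t)) = exp(i*(s-t)), and sums of them are collapsed using the identity that for every m > 1 the m distinct m-th roots of unity sum to 0, e.g. 1 + exp(2*I*pi/3) + exp(-2*I*pi/3) = 0.)
A character is irreducible iff <chi, chi> = 1, so this representation is reducible.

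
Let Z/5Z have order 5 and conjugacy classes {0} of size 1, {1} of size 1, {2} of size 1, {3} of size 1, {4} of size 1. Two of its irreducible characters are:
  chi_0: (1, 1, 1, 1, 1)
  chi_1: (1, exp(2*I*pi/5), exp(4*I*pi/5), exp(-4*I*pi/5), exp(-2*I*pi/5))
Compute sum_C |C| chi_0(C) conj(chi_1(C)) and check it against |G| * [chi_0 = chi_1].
Sum = 0; so <chi_0, chi_1> = 0 (distinct irreducibles are orthogonal).

Why: Compute term by term over conjugacy classes (|C| * chi_0(C) * conj(chi_1(C))):
  1*(1)*conj(1) + 1*(1)*conj(exp(2*I*pi/5)) + 1*(1)*conj(exp(4*I*pi/5)) + 1*(1)*conj(exp(-4*I*pi/5)) + 1*(1)*conj(exp(-2*I*pi/5))
  = (1) + (exp(-2*I*pi/5)) + (exp(-4*I*pi/5)) + (exp(4*I*pi/5)) + (exp(2*I*pi/5))
  = 0.
(Exp terms are combined using exp(i*s)*conj(exp(i*t)) = exp(i*(s-t)), and sums of them are collapsed using the identity that for every m > 1 the m distinct m-th roots of unity sum to 0, e.g. 1 + exp(2*I*pi/3) + exp(-2*I*pi/3) = 0.)
Dividing by |G| = 5 gives 0/5 = 0, matching the row-orthogonality relation <chi_0, chi_1> = [chi_0 = chi_1].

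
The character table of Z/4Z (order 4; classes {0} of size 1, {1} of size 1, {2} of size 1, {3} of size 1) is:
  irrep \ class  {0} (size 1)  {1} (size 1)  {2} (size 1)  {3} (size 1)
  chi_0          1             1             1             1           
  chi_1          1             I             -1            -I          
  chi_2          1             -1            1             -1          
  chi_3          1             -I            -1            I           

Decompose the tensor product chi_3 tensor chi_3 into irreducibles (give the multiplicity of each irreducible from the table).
chi_3 tensor chi_3 = chi_2 (all other irreducibles have multiplicity 0).

Reasoning: The character of a tensor product is the pointwise product (chi_3 * chi_3)(C) = chi_3(C) * chi_3(C):
  {0}: (1)*(1), {1}: (-I)*(-I), {2}: (-1)*(-1), {3}: (I)*(I)
so (chi_3 * chi_3) takes values
  {0} -> 1, {1} -> -1, {2} -> 1, {3} -> -1.
Now take the inner product of this character with each irreducible chi from the table, <chi_3*chi_3, chi> = (1/4) sum_C |C| (chi_3*chi_3)(C) conj(chi(C)):
  <chi_3*chi_3, chi_0> = (1/4)[1*(1)*conj(1) + 1*(-1)*conj(1) + 1*(1)*conj(1) + 1*(-1)*conj(1)]
      = (1/4)[(1) + (-1) + (1) + (-1)] = 0/4 = 0
  <chi_3*chi_3, chi_1> = (1/4)[1*(1)*conj(1) + 1*(-1)*conj(I) + 1*(1)*conj(-1) + 1*(-1)*conj(-I)]
      = (1/4)[(1) + (I) + (-1) + (-I)] = 0/4 = 0
  <chi_3*chi_3, chi_2> = (1/4)[1*(1)*conj(1) + 1*(-1)*conj(-1) + 1*(1)*conj(1) + 1*(-1)*conj(-1)]
      = (1/4)[(1) + (1) + (1) + (1)] = 4/4 = 1
  <chi_3*chi_3, chi_3> = (1/4)[1*(1)*conj(1) + 1*(-1)*conj(-I) + 1*(1)*conj(-1) + 1*(-1)*conj(I)]
      = (1/4)[(1) + (-I) + (-1) + (I)] = 0/4 = 0
(Exp terms are combined using exp(i*s)*conj(exp(i*t)) = exp(i*(s-t)), and sums of them are collapsed using the identity that for every m > 1 the m distinct m-th roots of unity sum to 0, e.g. 1 + exp(2*I*pi/3) + exp(-2*I*pi/3) = 0.)
Hence the multiplicities are chi_2: 1. Dimension check: dim(chi_3)*dim(chi_3) = 1*1 = 1 and sum (mult * dim) = 1*1 = 1.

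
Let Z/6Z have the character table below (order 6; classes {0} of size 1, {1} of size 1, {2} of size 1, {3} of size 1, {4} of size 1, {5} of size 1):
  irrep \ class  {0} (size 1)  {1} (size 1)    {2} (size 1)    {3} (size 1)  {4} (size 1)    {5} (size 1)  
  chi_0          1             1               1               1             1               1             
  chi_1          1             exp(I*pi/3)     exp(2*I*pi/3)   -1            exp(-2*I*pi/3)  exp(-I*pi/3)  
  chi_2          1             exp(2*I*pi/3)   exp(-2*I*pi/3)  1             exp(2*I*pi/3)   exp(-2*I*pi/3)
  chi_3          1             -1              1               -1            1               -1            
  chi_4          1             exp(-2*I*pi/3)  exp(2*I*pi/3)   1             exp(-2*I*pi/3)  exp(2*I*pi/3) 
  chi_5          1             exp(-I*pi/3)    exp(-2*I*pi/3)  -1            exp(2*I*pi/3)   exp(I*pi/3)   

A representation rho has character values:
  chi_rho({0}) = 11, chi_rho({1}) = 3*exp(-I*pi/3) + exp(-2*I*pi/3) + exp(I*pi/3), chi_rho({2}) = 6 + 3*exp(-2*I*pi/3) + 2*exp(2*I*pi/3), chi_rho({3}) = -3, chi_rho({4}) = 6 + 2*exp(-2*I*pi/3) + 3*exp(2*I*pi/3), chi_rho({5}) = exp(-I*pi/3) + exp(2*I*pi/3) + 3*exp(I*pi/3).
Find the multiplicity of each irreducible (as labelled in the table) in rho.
Multiplicities: chi_0: 3, chi_1: 1, chi_2: 0, chi_3: 3, chi_4: 1, chi_5: 3.

Explanation: Use <chi_rho, chi> = (1/|G|) sum_C |C| * chi_rho(C) * conj(chi(C)) with |G| = 6 for each irreducible chi in the table:
  <chi_rho, chi_0> = (1/6)[1*(11)*conj(1) + 1*(3*exp(-I*pi/3) + exp(-2*I*pi/3) + exp(I*pi/3))*conj(1) + 1*(6 + 3*exp(-2*I*pi/3) + 2*exp(2*I*pi/3))*conj(1) + 1*(-3)*conj(1) + 1*(6 + 2*exp(-2*I*pi/3) + 3*exp(2*I*pi/3))*conj(1) + 1*(exp(-I*pi/3) + exp(2*I*pi/3) + 3*exp(I*pi/3))*conj(1)]
      = (1/6)[(11) + (3*exp(-I*pi/3) + exp(-2*I*pi/3) + exp(I*pi/3)) + (6 + 3*exp(-2*I*pi/3) + 2*exp(2*I*pi/3)) + (-3) + (6 + 2*exp(-2*I*pi/3) + 3*exp(2*I*pi/3)) + (exp(-I*pi/3) + exp(2*I*pi/3) + 3*exp(I*pi/3))] = 18/6 = 3
  <chi_rho, chi_1> = (1/6)[1*(11)*conj(1) + 1*(3*exp(-I*pi/3) + exp(-2*I*pi/3) + exp(I*pi/3))*conj(exp(I*pi/3)) + 1*(6 + 3*exp(-2*I*pi/3) + 2*exp(2*I*pi/3))*conj(exp(2*I*pi/3)) + 1*(-3)*conj(-1) + 1*(6 + 2*exp(-2*I*pi/3) + 3*exp(2*I*pi/3))*conj(exp(-2*I*pi/3)) + 1*(exp(-I*pi/3) + exp(2*I*pi/3) + 3*exp(I*pi/3))*conj(exp(-I*pi/3))]
      = (1/6)[(11) + (3*exp(-2*I*pi/3)) + (2 + 6*exp(-2*I*pi/3) + 3*exp(2*I*pi/3)) + (3) + (2 + 3*exp(-2*I*pi/3) + 6*exp(2*I*pi/3)) + (3*exp(2*I*pi/3))] = 6/6 = 1
  <chi_rho, chi_2> = (1/6)[1*(11)*conj(1) + 1*(3*exp(-I*pi/3) + exp(-2*I*pi/3) + exp(I*pi/3))*conj(exp(2*I*pi/3)) + 1*(6 + 3*exp(-2*I*pi/3) + 2*exp(2*I*pi/3))*conj(exp(-2*I*pi/3)) + 1*(-3)*conj(1) + 1*(6 + 2*exp(-2*I*pi/3) + 3*exp(2*I*pi/3))*conj(exp(2*I*pi/3)) + 1*(exp(-I*pi/3) + exp(2*I*pi/3) + 3*exp(I*pi/3))*conj(exp(-2*I*pi/3))]
      = (1/6)[(11) + (-3) + (3 + 2*exp(-2*I*pi/3) + 6*exp(2*I*pi/3)) + (-3) + (3 + 6*exp(-2*I*pi/3) + 2*exp(2*I*pi/3)) + (-3)] = 0/6 = 0
  <chi_rho, chi_3> = (1/6)[1*(11)*conj(1) + 1*(3*exp(-I*pi/3) + exp(-2*I*pi/3) + exp(I*pi/3))*conj(-1) + 1*(6 + 3*exp(-2*I*pi/3) + 2*exp(2*I*pi/3))*conj(1) + 1*(-3)*conj(-1) + 1*(6 + 2*exp(-2*I*pi/3) + 3*exp(2*I*pi/3))*conj(1) + 1*(exp(-I*pi/3) + exp(2*I*pi/3) + 3*exp(I*pi/3))*conj(-1)]
      = (1/6)[(11) + (-exp(I*pi/3) - exp(-2*I*pi/3) - 3*exp(-I*pi/3)) + (6 + 3*exp(-2*I*pi/3) + 2*exp(2*I*pi/3)) + (3) + (6 + 2*exp(-2*I*pi/3) + 3*exp(2*I*pi/3)) + (-3*exp(I*pi/3) - exp(2*I*pi/3) - exp(-I*pi/3))] = 18/6 = 3
  <chi_rho, chi_4> = (1/6)[1*(11)*conj(1) + 1*(3*exp(-I*pi/3) + exp(-2*I*pi/3) + exp(I*pi/3))*conj(exp(-2*I*pi/3)) + 1*(6 + 3*exp(-2*I*pi/3) + 2*exp(2*I*pi/3))*conj(exp(2*I*pi/3)) + 1*(-3)*conj(1) + 1*(6 + 2*exp(-2*I*pi/3) + 3*exp(2*I*pi/3))*conj(exp(-2*I*pi/3)) + 1*(exp(-I*pi/3) + exp(2*I*pi/3) + 3*exp(I*pi/3))*conj(exp(2*I*pi/3))]
      = (1/6)[(11) + (3*exp(I*pi/3)) + (2 + 6*exp(-2*I*pi/3) + 3*exp(2*I*pi/3)) + (-3) + (2 + 3*exp(-2*I*pi/3) + 6*exp(2*I*pi/3)) + (3*exp(-I*pi/3))] = 6/6 = 1
  <chi_rho, chi_5> = (1/6)[1*(11)*conj(1) + 1*(3*exp(-I*pi/3) + exp(-2*I*pi/3) + exp(I*pi/3))*conj(exp(-I*pi/3)) + 1*(6 + 3*exp(-2*I*pi/3) + 2*exp(2*I*pi/3))*conj(exp(-2*I*pi/3)) + 1*(-3)*conj(-1) + 1*(6 + 2*exp(-2*I*pi/3) + 3*exp(2*I*pi/3))*conj(exp(2*I*pi/3)) + 1*(exp(-I*pi/3) + exp(2*I*pi/3) + 3*exp(I*pi/3))*conj(exp(I*pi/3))]
      = (1/6)[(11) + (3) + (3 + 2*exp(-2*I*pi/3) + 6*exp(2*I*pi/3)) + (3) + (3 + 6*exp(-2*I*pi/3) + 2*exp(2*I*pi/3)) + (3)] = 18/6 = 3
(Exp terms are combined using exp(i*s)*conj(exp(i*t)) = exp(i*(s-t)), and sums of them are collapsed using the identity that for every m > 1 the m distinct m-th roots of unity sum to 0, e.g. 1 + exp(2*I*pi/3) + exp(-2*I*pi/3) = 0.)
Dimension check: dim(rho) = sum (mult * dim) = 3*1 + 1*1 + 0*1 + 3*1 + 1*1 + 3*1 = 11 = chi_rho(e) = 11.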